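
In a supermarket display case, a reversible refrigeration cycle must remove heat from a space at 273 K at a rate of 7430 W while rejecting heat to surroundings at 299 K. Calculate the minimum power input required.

Ẇ_in ≈ 708 W

COP_R = T_C/(T_H − T_C) = 273.00/26.00 = 10.5000.
W = Q_C/COP_R = 7430/10.5000 = 708 W.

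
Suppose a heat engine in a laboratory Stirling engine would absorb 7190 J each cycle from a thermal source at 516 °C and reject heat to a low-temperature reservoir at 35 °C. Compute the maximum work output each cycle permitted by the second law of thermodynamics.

W_max ≈ 4382 J

T_H = 516 °C → 516 + 273.15 = 789.15 K.
T_C = 35 °C → 35 + 273.15 = 308.15 K.
By the Carnot theorem, η_max = 1 − T_C/T_H = 1 − 308.15/789.15 = 0.6095.
W_max = η_max · Q_H = 0.6095 × 7190 = 4382 J.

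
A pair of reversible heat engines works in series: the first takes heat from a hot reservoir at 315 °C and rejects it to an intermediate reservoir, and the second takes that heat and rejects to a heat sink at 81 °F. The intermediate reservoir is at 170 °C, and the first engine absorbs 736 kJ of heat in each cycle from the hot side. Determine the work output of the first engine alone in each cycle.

T_H = 315 °C → 315 + 273.15 = 588.15 K.
T_C = 81 °F → (81 − 32) × 5/9 = 27.22 °C = 300.37 K.
T_m = 170 °C → 170 + 273.15 = 443.15 K.
First-stage efficiency η₁ = 1 − T_m/T_H = 1 − 443.15/588.15 = 0.2465.
W₁ = η₁·Q_H = 0.2465 × 736 = 181 kJ.

W₁ ≈ 181 kJ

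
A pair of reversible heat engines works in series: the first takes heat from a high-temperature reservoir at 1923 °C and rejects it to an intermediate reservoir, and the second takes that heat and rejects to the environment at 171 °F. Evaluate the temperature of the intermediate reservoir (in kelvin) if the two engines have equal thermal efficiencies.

T_m ≈ 877 K

T_H = 1923 °C → 1923 + 273.15 = 2196.15 K.
T_C = 171 °F → (171 − 32) × 5/9 = 77.22 °C = 350.37 K.
Equal efficiencies require 1 − T_m/T_H = 1 − T_C/T_m, i.e. T_m/T_H = T_C/T_m, so T_m = √(T_H·T_C) = √(2196.15 × 350.37) = 877 K.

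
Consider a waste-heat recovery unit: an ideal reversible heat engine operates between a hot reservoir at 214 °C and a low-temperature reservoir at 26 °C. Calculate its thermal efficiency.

T_H = 214 °C → 214 + 273.15 = 487.15 K.
T_C = 26 °C → 26 + 273.15 = 299.15 K.
The Carnot efficiency is η = 1 − T_C/T_H = 1 − 299.15/487.15 = 0.3859.

η ≈ 0.3859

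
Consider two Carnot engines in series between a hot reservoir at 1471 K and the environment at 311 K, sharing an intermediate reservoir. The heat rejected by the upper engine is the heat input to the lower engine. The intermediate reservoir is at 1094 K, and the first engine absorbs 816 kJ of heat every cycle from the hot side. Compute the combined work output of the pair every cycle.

Two reversible stages in series are equivalent to a single Carnot engine between T_H and T_C, so η_total = 1 − T_C/T_H = 1 − 311.00/1471.00 = 0.7886.
W_total = η_total · Q_H = 0.7886 × 816 = 643.5 kJ.

W_total ≈ 643.5 kJ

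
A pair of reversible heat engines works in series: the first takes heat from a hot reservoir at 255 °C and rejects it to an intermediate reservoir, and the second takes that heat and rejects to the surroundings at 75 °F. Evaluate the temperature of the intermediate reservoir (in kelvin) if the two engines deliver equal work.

T_m ≈ 413 K

T_H = 255 °C → 255 + 273.15 = 528.15 K.
T_C = 75 °F → (75 − 32) × 5/9 = 23.89 °C = 297.04 K.
For reversible stages Q_m = Q_H·(T_m/T_H). Setting W₁ = Q_H(1 − T_m/T_H) equal to W₂ = Q_m(1 − T_C/T_m) = Q_H·(T_m − T_C)/T_H gives T_H − T_m = T_m − T_C, so T_m = (T_H + T_C)/2 = (528.15 + 297.04)/2 = 413 K.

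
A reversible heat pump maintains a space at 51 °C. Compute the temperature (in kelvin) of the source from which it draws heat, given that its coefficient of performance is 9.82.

T_C ≈ 291.1 K

T_H = 51 °C → 51 + 273.15 = 324.15 K.
COP_HP = T_H/(T_H − T_C) ⇒ T_C = T_H·(COP_HP − 1)/COP_HP = 324.15 × (9.82 − 1)/9.82 = 291.1 K.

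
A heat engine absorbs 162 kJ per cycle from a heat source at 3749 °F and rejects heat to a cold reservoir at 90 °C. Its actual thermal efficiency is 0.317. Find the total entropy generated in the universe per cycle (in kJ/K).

ΔS_univ ≈ 0.235 kJ/K

T_H = 3749 °F → (3749 − 32) × 5/9 = 2065.00 °C = 2338.15 K.
T_C = 90 °C → 90 + 273.15 = 363.15 K.
W = η·Q_H = 0.317 × 162 = 51.35 kJ, so Q_C = Q_H − W = 110.6 kJ.
Entropy balance on the reservoirs: −Q_H/T_H = -0.06929 kJ/K, +Q_C/T_C = 0.3047 kJ/K.
ΔS_univ = −Q_H/T_H + Q_C/T_C = 0.235 kJ/K (> 0, since η = 0.317 < η_Carnot = 0.845).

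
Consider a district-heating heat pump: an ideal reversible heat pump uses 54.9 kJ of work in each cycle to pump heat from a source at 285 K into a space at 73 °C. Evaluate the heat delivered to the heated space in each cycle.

T_H = 73 °C → 73 + 273.15 = 346.15 K.
The Carnot heat-pump COP is COP_HP = T_H/(T_H − T_C) = 346.15/61.15 = 5.6607.
Q_H = COP_HP · W = 5.6607 × 54.9 = 310.8 kJ.

Q_H ≈ 310.8 kJ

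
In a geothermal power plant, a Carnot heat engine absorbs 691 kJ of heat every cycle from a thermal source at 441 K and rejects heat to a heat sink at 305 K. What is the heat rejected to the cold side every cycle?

η_rev = 1 − T_C/T_H = 1 − 305.00/441.00 = 0.3084.
For a reversible cycle Q_C/Q_H = T_C/T_H, so Q_C = 691 × 305.00/441.00 = 478 kJ.

Q_C ≈ 478 kJ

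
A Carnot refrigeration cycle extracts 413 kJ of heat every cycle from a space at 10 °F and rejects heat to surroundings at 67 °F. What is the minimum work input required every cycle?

T_H = 67 °F → (67 − 32) × 5/9 = 19.44 °C = 292.59 K.
T_C = 10 °F → (10 − 32) × 5/9 = -12.22 °C = 260.93 K.
For a reversible refrigerator, COP_R = T_C/(T_H − T_C) = 260.93/31.67 = 8.2398.
W = Q_C/COP_R = 413/8.2398 = 50.12 kJ.

W_in ≈ 50.12 kJ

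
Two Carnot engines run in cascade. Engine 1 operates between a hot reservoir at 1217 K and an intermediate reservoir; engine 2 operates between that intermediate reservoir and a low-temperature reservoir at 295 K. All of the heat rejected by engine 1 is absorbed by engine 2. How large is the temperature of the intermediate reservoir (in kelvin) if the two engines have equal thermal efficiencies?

T_m ≈ 599.2 K

Equal efficiencies require 1 − T_m/T_H = 1 − T_C/T_m, i.e. T_m/T_H = T_C/T_m, so T_m = √(T_H·T_C) = √(1217.00 × 295.00) = 599.2 K.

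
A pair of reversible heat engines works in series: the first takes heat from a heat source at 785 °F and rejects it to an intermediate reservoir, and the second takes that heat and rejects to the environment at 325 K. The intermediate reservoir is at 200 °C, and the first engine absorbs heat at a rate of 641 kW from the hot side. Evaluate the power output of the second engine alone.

T_H = 785 °F → (785 − 32) × 5/9 = 418.33 °C = 691.48 K.
T_m = 200 °C → 200 + 273.15 = 473.15 K.
Heat entering the second stage: Q_m = Q_H·(T_m/T_H) = 641 × 473.15/691.48 = 439 kW.
Second-stage efficiency η₂ = 1 − T_C/T_m = 1 − 325.00/473.15 = 0.3131, so W₂ = η₂·Q_m = 137 kW.

Ẇ₂ ≈ 137 kW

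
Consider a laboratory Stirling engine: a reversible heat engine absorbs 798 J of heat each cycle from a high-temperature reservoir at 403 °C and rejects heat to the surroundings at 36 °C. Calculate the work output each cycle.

T_H = 403 °C → 403 + 273.15 = 676.15 K.
T_C = 36 °C → 36 + 273.15 = 309.15 K.
The Carnot efficiency is η = 1 − T_C/T_H = 1 − 309.15/676.15 = 0.5428.
W = η·Q_H = 0.5428 × 798 = 433 J.

W ≈ 433 J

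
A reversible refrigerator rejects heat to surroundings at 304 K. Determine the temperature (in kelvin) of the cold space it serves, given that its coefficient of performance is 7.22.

T_C ≈ 267 K

COP_R = T_C/(T_H − T_C) ⇒ T_C = T_H·COP_R/(1 + COP_R) = 304.00 × 7.22/(1 + 7.22) = 267 K.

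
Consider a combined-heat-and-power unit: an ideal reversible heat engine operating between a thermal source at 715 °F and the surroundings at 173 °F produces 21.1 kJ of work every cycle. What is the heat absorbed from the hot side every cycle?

T_H = 715 °F → (715 − 32) × 5/9 = 379.44 °C = 652.59 K.
T_C = 173 °F → (173 − 32) × 5/9 = 78.33 °C = 351.48 K.
Carnot efficiency: η = 1 − T_C/T_H = 1 − 351.48/652.59 = 0.4614.
Q_H = W/η = 21.1/0.4614 = 45.7 kJ.

Q_H ≈ 45.7 kJ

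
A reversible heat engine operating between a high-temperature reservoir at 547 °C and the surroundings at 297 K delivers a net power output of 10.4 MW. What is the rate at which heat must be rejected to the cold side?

T_H = 547 °C → 547 + 273.15 = 820.15 K.
η_rev = 1 − T_C/T_H = 1 − 297.00/820.15 = 0.6379.
Since Q_C/Q_H = T_C/T_H and Q_H = W/η, Q_C = W·T_C/(T_H − T_C) = 10.4 × 297.00/523.15 = 5.90 MW.

Q̇_C ≈ 5.90 MW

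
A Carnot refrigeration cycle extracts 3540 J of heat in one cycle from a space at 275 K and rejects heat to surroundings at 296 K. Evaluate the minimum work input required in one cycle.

W_in ≈ 270 J

COP_R = T_C/(T_H − T_C) = 275.00/21.00 = 13.0952.
W = Q_C/COP_R = 3540/13.0952 = 270 J.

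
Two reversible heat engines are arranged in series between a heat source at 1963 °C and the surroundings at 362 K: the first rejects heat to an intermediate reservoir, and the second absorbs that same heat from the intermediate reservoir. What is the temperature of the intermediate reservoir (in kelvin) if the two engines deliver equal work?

T_m ≈ 1300 K

T_H = 1963 °C → 1963 + 273.15 = 2236.15 K.
For reversible stages Q_m = Q_H·(T_m/T_H). Setting W₁ = Q_H(1 − T_m/T_H) equal to W₂ = Q_m(1 − T_C/T_m) = Q_H·(T_m − T_C)/T_H gives T_H − T_m = T_m − T_C, so T_m = (T_H + T_C)/2 = (2236.15 + 362.00)/2 = 1300 K.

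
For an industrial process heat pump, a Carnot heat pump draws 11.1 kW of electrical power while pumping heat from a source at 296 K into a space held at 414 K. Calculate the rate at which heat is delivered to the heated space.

The Carnot heat-pump COP is COP_HP = T_H/(T_H − T_C) = 414.00/118.00 = 3.5085.
Q_H = COP_HP · W = 3.5085 × 11.1 = 38.9 kW.

Q̇_H ≈ 38.9 kW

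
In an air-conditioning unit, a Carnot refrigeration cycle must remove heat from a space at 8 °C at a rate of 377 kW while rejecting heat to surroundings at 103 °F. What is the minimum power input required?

Ẇ_in ≈ 42.2 kW

T_H = 103 °F → (103 − 32) × 5/9 = 39.44 °C = 312.59 K.
T_C = 8 °C → 8 + 273.15 = 281.15 K.
For a reversible refrigerator, COP_R = T_C/(T_H − T_C) = 281.15/31.44 = 8.9412.
W = Q_C/COP_R = 377/8.9412 = 42.2 kW.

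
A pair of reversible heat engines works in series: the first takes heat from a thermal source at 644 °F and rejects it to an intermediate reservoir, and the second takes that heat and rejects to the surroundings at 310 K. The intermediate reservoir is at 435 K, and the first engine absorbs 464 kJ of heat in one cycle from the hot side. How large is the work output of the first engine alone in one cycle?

W₁ ≈ 135 kJ

T_H = 644 °F → (644 − 32) × 5/9 = 340.00 °C = 613.15 K.
First-stage efficiency η₁ = 1 − T_m/T_H = 1 − 435.00/613.15 = 0.2905.
W₁ = η₁·Q_H = 0.2905 × 464 = 135 kJ.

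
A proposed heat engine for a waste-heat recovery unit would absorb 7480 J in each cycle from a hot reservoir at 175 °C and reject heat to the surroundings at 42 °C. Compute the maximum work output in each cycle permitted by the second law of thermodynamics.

W_max ≈ 2220 J

T_H = 175 °C → 175 + 273.15 = 448.15 K.
T_C = 42 °C → 42 + 273.15 = 315.15 K.
By the Carnot theorem, η_max = 1 − T_C/T_H = 1 − 315.15/448.15 = 0.2968.
W_max = η_max · Q_H = 0.2968 × 7480 = 2220 J.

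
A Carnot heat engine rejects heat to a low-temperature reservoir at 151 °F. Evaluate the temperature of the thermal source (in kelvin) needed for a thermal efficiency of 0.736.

T_C = 151 °F → (151 − 32) × 5/9 = 66.11 °C = 339.26 K.
From η = 1 − T_C/T_H, solving for T_H gives T_H = T_C/(1 − η) = 339.26/(1 − 0.736) = 1285 K.

T_H ≈ 1285 K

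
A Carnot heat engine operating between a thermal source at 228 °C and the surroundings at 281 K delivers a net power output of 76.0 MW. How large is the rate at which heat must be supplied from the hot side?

T_H = 228 °C → 228 + 273.15 = 501.15 K.
The Carnot efficiency is η = 1 − T_C/T_H = 1 − 281.00/501.15 = 0.4393.
Q_H = W/η = 76.0/0.4393 = 173 MW.

Q̇_H ≈ 173 MW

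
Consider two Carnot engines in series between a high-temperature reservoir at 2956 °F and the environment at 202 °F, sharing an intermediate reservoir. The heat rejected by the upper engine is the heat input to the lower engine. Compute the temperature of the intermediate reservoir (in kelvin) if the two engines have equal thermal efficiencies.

T_m ≈ 835 K

T_H = 2956 °F → (2956 − 32) × 5/9 = 1624.44 °C = 1897.59 K.
T_C = 202 °F → (202 − 32) × 5/9 = 94.44 °C = 367.59 K.
Equal efficiencies require 1 − T_m/T_H = 1 − T_C/T_m, i.e. T_m/T_H = T_C/T_m, so T_m = √(T_H·T_C) = √(1897.59 × 367.59) = 835 K.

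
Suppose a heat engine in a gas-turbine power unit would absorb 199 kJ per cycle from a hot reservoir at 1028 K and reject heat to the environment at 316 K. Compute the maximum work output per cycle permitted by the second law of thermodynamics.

By the Carnot theorem, η_max = 1 − T_C/T_H = 1 − 316.00/1028.00 = 0.6926.
W_max = η_max · Q_H = 0.6926 × 199 = 138 kJ.

W_max ≈ 138 kJ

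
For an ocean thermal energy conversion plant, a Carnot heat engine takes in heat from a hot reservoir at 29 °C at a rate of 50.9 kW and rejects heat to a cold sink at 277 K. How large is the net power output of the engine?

T_H = 29 °C → 29 + 273.15 = 302.15 K.
Since the cycle is reversible, η = 1 − T_C/T_H = 1 − 277.00/302.15 = 0.0832.
W = η·Q_H = 0.0832 × 50.9 = 4.237 kW.

Ẇ ≈ 4.237 kW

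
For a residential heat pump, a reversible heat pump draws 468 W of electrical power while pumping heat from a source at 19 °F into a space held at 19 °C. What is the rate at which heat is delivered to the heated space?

Q̇_H ≈ 5214 W

T_H = 19 °C → 19 + 273.15 = 292.15 K.
T_C = 19 °F → (19 − 32) × 5/9 = -7.22 °C = 265.93 K.
Reversible heating COP: COP_HP = T_H/(T_H − T_C) = 292.15/26.22 = 11.1413.
Q_H = COP_HP · W = 11.1413 × 468 = 5214 W.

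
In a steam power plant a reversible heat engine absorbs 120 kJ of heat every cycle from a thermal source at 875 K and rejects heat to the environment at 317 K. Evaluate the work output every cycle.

The Carnot efficiency is η = 1 − T_C/T_H = 1 − 317.00/875.00 = 0.6377.
W = η·Q_H = 0.6377 × 120 = 76.5 kJ.

W ≈ 76.5 kJ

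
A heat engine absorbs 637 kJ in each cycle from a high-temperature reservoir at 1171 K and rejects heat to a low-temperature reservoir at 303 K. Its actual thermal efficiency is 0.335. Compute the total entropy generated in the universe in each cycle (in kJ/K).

ΔS_univ ≈ 0.8541 kJ/K

W = η·Q_H = 0.335 × 637 = 213.4 kJ, so Q_C = Q_H − W = 423.6 kJ.
Entropy balance on the reservoirs: −Q_H/T_H = -0.5440 kJ/K, +Q_C/T_C = 1.398 kJ/K.
ΔS_univ = −Q_H/T_H + Q_C/T_C = 0.8541 kJ/K (> 0, since η = 0.335 < η_Carnot = 0.741).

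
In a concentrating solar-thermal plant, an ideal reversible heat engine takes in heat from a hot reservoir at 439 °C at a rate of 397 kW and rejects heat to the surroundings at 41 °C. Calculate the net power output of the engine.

T_H = 439 °C → 439 + 273.15 = 712.15 K.
T_C = 41 °C → 41 + 273.15 = 314.15 K.
Since the cycle is reversible, η = 1 − T_C/T_H = 1 − 314.15/712.15 = 0.5589.
W = η·Q_H = 0.5589 × 397 = 222 kW.

Ẇ ≈ 222 kW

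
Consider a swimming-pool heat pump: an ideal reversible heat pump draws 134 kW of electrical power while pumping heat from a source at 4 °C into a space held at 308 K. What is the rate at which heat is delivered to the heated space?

Q̇_H ≈ 1340 kW

T_C = 4 °C → 4 + 273.15 = 277.15 K.
For a reversible heat pump, COP_HP = T_H/(T_H − T_C) = 308.00/30.85 = 9.9838.
Q_H = COP_HP · W = 9.9838 × 134 = 1340 kW.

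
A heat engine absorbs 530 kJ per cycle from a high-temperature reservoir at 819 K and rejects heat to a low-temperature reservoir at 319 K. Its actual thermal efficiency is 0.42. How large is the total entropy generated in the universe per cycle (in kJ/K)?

W = η·Q_H = 0.42 × 530 = 222.6 kJ, so Q_C = Q_H − W = 307.4 kJ.
Entropy balance on the reservoirs: −Q_H/T_H = -0.6471 kJ/K, +Q_C/T_C = 0.9636 kJ/K.
ΔS_univ = −Q_H/T_H + Q_C/T_C = 0.3165 kJ/K (> 0, since η = 0.42 < η_Carnot = 0.611).

ΔS_univ ≈ 0.3165 kJ/K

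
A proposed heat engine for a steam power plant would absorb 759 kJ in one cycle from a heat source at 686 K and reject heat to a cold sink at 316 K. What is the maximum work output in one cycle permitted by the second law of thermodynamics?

W_max ≈ 409.4 kJ

The upper bound on efficiency is η_max = 1 − T_C/T_H = 1 − 316.00/686.00 = 0.5394.
W_max = η_max · Q_H = 0.5394 × 759 = 409.4 kJ.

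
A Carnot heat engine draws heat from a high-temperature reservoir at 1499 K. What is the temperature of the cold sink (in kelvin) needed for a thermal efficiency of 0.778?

T_C ≈ 332.8 K

From η = 1 − T_C/T_H, T_C = T_H·(1 − η) = 1499.00 × (1 − 0.778) = 332.8 K.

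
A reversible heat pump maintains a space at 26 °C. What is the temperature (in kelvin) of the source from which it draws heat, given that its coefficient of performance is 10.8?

T_H = 26 °C → 26 + 273.15 = 299.15 K.
COP_HP = T_H/(T_H − T_C) ⇒ T_C = T_H·(COP_HP − 1)/COP_HP = 299.15 × (10.8 − 1)/10.8 = 271.5 K.

T_C ≈ 271.5 K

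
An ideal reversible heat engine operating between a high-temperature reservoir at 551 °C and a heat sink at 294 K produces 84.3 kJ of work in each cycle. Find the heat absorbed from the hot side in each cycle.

Q_H ≈ 131 kJ

T_H = 551 °C → 551 + 273.15 = 824.15 K.
Since the cycle is reversible, η = 1 − T_C/T_H = 1 − 294.00/824.15 = 0.6433.
Q_H = W/η = 84.3/0.6433 = 131 kJ.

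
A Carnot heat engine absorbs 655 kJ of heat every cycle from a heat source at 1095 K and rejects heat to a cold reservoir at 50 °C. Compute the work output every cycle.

W ≈ 461.7 kJ

T_C = 50 °C → 50 + 273.15 = 323.15 K.
Since the cycle is reversible, η = 1 − T_C/T_H = 1 − 323.15/1095.00 = 0.7049.
W = η·Q_H = 0.7049 × 655 = 461.7 kJ.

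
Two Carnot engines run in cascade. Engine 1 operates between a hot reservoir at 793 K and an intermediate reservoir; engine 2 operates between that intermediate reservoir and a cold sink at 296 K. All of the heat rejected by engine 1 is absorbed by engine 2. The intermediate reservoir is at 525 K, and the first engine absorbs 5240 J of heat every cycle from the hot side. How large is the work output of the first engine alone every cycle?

W₁ ≈ 1770 J

First-stage efficiency η₁ = 1 − T_m/T_H = 1 − 525.00/793.00 = 0.3380.
W₁ = η₁·Q_H = 0.3380 × 5240 = 1770 J.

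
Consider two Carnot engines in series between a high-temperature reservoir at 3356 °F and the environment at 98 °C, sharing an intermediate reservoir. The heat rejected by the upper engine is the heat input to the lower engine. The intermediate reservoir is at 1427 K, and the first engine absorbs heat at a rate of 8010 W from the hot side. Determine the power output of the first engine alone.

T_H = 3356 °F → (3356 − 32) × 5/9 = 1846.67 °C = 2119.82 K.
T_C = 98 °C → 98 + 273.15 = 371.15 K.
First-stage efficiency η₁ = 1 − T_m/T_H = 1 − 1427.00/2119.82 = 0.3268.
W₁ = η₁·Q_H = 0.3268 × 8010 = 2620 W.

Ẇ₁ ≈ 2620 W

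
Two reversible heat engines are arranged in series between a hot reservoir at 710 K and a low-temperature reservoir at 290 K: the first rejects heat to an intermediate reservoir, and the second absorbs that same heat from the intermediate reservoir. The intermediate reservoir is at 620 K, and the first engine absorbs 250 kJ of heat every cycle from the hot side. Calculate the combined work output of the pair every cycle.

Two reversible stages in series are equivalent to a single Carnot engine between T_H and T_C, so η_total = 1 − T_C/T_H = 1 − 290.00/710.00 = 0.5915.
W_total = η_total · Q_H = 0.5915 × 250 = 148 kJ.

W_total ≈ 148 kJ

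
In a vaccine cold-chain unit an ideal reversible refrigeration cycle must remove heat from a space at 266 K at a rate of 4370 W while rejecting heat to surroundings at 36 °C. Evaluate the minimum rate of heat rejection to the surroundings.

T_H = 36 °C → 36 + 273.15 = 309.15 K.
For a reversible cycle Q_H/Q_C = T_H/T_C, so Q_H = Q_C·T_H/T_C = 4370 × 309.15/266.00 = 5080 W.

Q̇_H ≈ 5080 W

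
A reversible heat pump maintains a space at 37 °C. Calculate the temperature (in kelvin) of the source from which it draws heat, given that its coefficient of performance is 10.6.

T_H = 37 °C → 37 + 273.15 = 310.15 K.
COP_HP = T_H/(T_H − T_C) ⇒ T_C = T_H·(COP_HP − 1)/COP_HP = 310.15 × (10.6 − 1)/10.6 = 281 K.

T_C ≈ 281 K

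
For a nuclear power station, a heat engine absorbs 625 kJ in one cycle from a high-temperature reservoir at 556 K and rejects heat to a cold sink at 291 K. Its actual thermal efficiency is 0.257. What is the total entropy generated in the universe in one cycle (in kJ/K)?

W = η·Q_H = 0.257 × 625 = 160.6 kJ, so Q_C = Q_H − W = 464.4 kJ.
The hot reservoir loses entropy Q_H/T_H = 625/556.00 = 1.124 kJ/K; the cold reservoir gains Q_C/T_C = 464.4/291.00 = 1.596 kJ/K.
ΔS_univ = −Q_H/T_H + Q_C/T_C = 0.472 kJ/K (> 0, since η = 0.257 < η_Carnot = 0.477).

ΔS_univ ≈ 0.472 kJ/K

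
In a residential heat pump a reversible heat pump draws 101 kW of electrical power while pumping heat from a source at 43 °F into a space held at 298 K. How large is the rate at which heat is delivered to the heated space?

T_C = 43 °F → (43 − 32) × 5/9 = 6.11 °C = 279.26 K.
Reversible heating COP: COP_HP = T_H/(T_H − T_C) = 298.00/18.74 = 15.9028.
Q_H = COP_HP · W = 15.9028 × 101 = 1606 kW.

Q̇_H ≈ 1606 kW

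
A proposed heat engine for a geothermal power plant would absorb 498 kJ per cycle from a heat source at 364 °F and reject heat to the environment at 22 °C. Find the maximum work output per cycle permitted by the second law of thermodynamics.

W_max ≈ 176.8 kJ

T_H = 364 °F → (364 − 32) × 5/9 = 184.44 °C = 457.59 K.
T_C = 22 °C → 22 + 273.15 = 295.15 K.
No engine can exceed the Carnot limit: η_max = 1 − T_C/T_H = 1 − 295.15/457.59 = 0.3550.
W_max = η_max · Q_H = 0.3550 × 498 = 176.8 kJ.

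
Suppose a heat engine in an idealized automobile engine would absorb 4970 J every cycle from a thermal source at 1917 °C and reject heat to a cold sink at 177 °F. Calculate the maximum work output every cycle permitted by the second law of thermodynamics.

W_max ≈ 4167 J

T_H = 1917 °C → 1917 + 273.15 = 2190.15 K.
T_C = 177 °F → (177 − 32) × 5/9 = 80.56 °C = 353.71 K.
By the Carnot theorem, η_max = 1 − T_C/T_H = 1 − 353.71/2190.15 = 0.8385.
W_max = η_max · Q_H = 0.8385 × 4970 = 4167 J.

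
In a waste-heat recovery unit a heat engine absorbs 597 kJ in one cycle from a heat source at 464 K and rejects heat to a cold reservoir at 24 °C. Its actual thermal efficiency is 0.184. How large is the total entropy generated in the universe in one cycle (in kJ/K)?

T_C = 24 °C → 24 + 273.15 = 297.15 K.
W = η·Q_H = 0.184 × 597 = 109.8 kJ, so Q_C = Q_H − W = 487.2 kJ.
Reservoir entropy changes: ΔS_H = −Q_H/T_H = −597/464.00 = -1.287 kJ/K and ΔS_C = +Q_C/T_C = 487.2/297.15 = 1.639 kJ/K.
ΔS_univ = −Q_H/T_H + Q_C/T_C = 0.3528 kJ/K (> 0, since η = 0.184 < η_Carnot = 0.360).

ΔS_univ ≈ 0.3528 kJ/K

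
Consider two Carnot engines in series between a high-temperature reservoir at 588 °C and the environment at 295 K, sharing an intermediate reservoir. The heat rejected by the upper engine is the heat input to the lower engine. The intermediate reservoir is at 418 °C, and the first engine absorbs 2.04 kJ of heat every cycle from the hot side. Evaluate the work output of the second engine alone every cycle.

T_H = 588 °C → 588 + 273.15 = 861.15 K.
T_m = 418 °C → 418 + 273.15 = 691.15 K.
Heat entering the second stage: Q_m = Q_H·(T_m/T_H) = 2.04 × 691.15/861.15 = 1.64 kJ.
Second-stage efficiency η₂ = 1 − T_C/T_m = 1 − 295.00/691.15 = 0.5732, so W₂ = η₂·Q_m = 0.938 kJ.

W₂ ≈ 0.938 kJ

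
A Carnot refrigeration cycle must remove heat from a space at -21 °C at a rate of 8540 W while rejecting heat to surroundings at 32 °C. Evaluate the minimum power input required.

T_H = 32 °C → 32 + 273.15 = 305.15 K.
T_C = -21 °C → -21 + 273.15 = 252.15 K.
The reversible coefficient of performance is COP_R = T_C/(T_H − T_C) = 252.15/53.00 = 4.7575.
W = Q_C/COP_R = 8540/4.7575 = 1800 W.

Ẇ_in ≈ 1800 W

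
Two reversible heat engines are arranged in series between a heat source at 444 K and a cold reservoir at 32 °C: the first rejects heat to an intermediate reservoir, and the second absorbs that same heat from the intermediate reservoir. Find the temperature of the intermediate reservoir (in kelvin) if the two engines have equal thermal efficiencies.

T_C = 32 °C → 32 + 273.15 = 305.15 K.
Equal efficiencies require 1 − T_m/T_H = 1 − T_C/T_m, i.e. T_m/T_H = T_C/T_m, so T_m = √(T_H·T_C) = √(444.00 × 305.15) = 368.1 K.

T_m ≈ 368.1 K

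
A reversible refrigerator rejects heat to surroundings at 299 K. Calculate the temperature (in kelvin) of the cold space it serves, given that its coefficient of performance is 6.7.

T_C ≈ 260 K

COP_R = T_C/(T_H − T_C) ⇒ T_C = T_H·COP_R/(1 + COP_R) = 299.00 × 6.7/(1 + 6.7) = 260 K.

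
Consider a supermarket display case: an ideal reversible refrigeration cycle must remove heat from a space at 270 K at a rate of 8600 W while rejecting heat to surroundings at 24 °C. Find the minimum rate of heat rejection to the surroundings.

Q̇_H ≈ 9460 W

T_H = 24 °C → 24 + 273.15 = 297.15 K.
For a reversible cycle Q_H/Q_C = T_H/T_C, so Q_H = Q_C·T_H/T_C = 8600 × 297.15/270.00 = 9460 W.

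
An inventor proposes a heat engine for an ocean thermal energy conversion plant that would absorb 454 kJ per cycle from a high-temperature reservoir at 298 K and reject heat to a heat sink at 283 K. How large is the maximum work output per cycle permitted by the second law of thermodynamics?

No engine can exceed the Carnot limit: η_max = 1 − T_C/T_H = 1 − 283.00/298.00 = 0.0503.
W_max = η_max · Q_H = 0.0503 × 454 = 22.9 kJ.

W_max ≈ 22.9 kJ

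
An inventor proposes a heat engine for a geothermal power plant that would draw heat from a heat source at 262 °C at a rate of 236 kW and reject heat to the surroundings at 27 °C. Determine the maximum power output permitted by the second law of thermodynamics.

T_H = 262 °C → 262 + 273.15 = 535.15 K.
T_C = 27 °C → 27 + 273.15 = 300.15 K.
The upper bound on efficiency is η_max = 1 − T_C/T_H = 1 − 300.15/535.15 = 0.4391.
W_max = η_max · Q_H = 0.4391 × 236 = 104 kW.

Ẇ_max ≈ 104 kW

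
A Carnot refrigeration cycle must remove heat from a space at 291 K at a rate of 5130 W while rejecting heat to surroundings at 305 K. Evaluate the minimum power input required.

COP_R = T_C/(T_H − T_C) = 291.00/14.00 = 20.7857.
W = Q_C/COP_R = 5130/20.7857 = 246.8 W.

Ẇ_in ≈ 246.8 W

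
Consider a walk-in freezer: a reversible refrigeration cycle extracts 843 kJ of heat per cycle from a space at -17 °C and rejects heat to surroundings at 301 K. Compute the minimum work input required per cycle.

W_in ≈ 148 kJ

T_C = -17 °C → -17 + 273.15 = 256.15 K.
COP_R = T_C/(T_H − T_C) = 256.15/44.85 = 5.7113.
W = Q_C/COP_R = 843/5.7113 = 148 kJ.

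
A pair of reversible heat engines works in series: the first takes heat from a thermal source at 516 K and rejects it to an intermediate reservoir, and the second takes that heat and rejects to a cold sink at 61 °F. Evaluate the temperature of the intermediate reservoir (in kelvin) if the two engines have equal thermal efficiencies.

T_m ≈ 386 K

T_C = 61 °F → (61 − 32) × 5/9 = 16.11 °C = 289.26 K.
Equal efficiencies require 1 − T_m/T_H = 1 − T_C/T_m, i.e. T_m/T_H = T_C/T_m, so T_m = √(T_H·T_C) = √(516.00 × 289.26) = 386 K.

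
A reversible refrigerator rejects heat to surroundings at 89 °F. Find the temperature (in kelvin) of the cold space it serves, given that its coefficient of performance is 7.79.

T_H = 89 °F → (89 − 32) × 5/9 = 31.67 °C = 304.82 K.
COP_R = T_C/(T_H − T_C) ⇒ T_C = T_H·COP_R/(1 + COP_R) = 304.82 × 7.79/(1 + 7.79) = 270 K.

T_C ≈ 270 K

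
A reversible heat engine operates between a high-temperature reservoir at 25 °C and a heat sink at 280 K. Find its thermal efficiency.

T_H = 25 °C → 25 + 273.15 = 298.15 K.
The Carnot efficiency is η = 1 − T_C/T_H = 1 − 280.00/298.15 = 0.0609.

η ≈ 0.0609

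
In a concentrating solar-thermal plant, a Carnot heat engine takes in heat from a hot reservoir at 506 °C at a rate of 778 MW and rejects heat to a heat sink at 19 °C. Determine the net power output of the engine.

T_H = 506 °C → 506 + 273.15 = 779.15 K.
T_C = 19 °C → 19 + 273.15 = 292.15 K.
Since the cycle is reversible, η = 1 − T_C/T_H = 1 − 292.15/779.15 = 0.6250.
W = η·Q_H = 0.6250 × 778 = 486 MW.

Ẇ ≈ 486 MW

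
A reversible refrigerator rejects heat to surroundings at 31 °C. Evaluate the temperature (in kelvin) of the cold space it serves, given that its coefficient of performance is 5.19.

T_C ≈ 255 K

T_H = 31 °C → 31 + 273.15 = 304.15 K.
COP_R = T_C/(T_H − T_C) ⇒ T_C = T_H·COP_R/(1 + COP_R) = 304.15 × 5.19/(1 + 5.19) = 255 K.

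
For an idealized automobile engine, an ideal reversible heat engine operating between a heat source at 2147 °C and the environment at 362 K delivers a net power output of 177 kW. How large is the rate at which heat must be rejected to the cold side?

T_H = 2147 °C → 2147 + 273.15 = 2420.15 K.
Since the cycle is reversible, η = 1 − T_C/T_H = 1 − 362.00/2420.15 = 0.8504.
Since Q_C/Q_H = T_C/T_H and Q_H = W/η, Q_C = W·T_C/(T_H − T_C) = 177 × 362.00/2058.15 = 31.1 kW.

Q̇_C ≈ 31.1 kW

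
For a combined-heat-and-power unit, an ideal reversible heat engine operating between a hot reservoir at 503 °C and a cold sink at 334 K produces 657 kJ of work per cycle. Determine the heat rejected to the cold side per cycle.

T_H = 503 °C → 503 + 273.15 = 776.15 K.
The Carnot efficiency is η = 1 − T_C/T_H = 1 − 334.00/776.15 = 0.5697.
Since Q_C/Q_H = T_C/T_H and Q_H = W/η, Q_C = W·T_C/(T_H − T_C) = 657 × 334.00/442.15 = 496 kJ.

Q_C ≈ 496 kJ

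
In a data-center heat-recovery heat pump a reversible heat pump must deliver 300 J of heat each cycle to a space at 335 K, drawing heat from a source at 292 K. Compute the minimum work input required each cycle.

W_in ≈ 38.51 J

Reversible heating COP: COP_HP = T_H/(T_H − T_C) = 335.00/43.00 = 7.7907.
W = Q_H/COP_HP = 300/7.7907 = 38.51 J.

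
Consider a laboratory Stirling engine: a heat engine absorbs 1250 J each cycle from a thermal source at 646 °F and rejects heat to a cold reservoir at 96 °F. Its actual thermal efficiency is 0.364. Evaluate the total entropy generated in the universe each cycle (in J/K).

ΔS_univ ≈ 0.540 J/K

T_H = 646 °F → (646 − 32) × 5/9 = 341.11 °C = 614.26 K.
T_C = 96 °F → (96 − 32) × 5/9 = 35.56 °C = 308.71 K.
W = η·Q_H = 0.364 × 1250 = 455.0 J, so Q_C = Q_H − W = 795.0 J.
Entropy balance on the reservoirs: −Q_H/T_H = -2.035 J/K, +Q_C/T_C = 2.575 J/K.
ΔS_univ = −Q_H/T_H + Q_C/T_C = 0.540 J/K (> 0, since η = 0.364 < η_Carnot = 0.497).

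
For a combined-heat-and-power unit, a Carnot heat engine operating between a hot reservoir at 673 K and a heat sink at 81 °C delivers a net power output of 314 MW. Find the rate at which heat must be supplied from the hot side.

T_C = 81 °C → 81 + 273.15 = 354.15 K.
The Carnot efficiency is η = 1 − T_C/T_H = 1 − 354.15/673.00 = 0.4738.
Q_H = W/η = 314/0.4738 = 662.8 MW.

Q̇_H ≈ 662.8 MW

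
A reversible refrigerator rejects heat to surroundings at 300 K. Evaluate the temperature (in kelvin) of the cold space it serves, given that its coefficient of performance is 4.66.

COP_R = T_C/(T_H − T_C) ⇒ T_C = T_H·COP_R/(1 + COP_R) = 300.00 × 4.66/(1 + 4.66) = 247.0 K.

T_C ≈ 247.0 K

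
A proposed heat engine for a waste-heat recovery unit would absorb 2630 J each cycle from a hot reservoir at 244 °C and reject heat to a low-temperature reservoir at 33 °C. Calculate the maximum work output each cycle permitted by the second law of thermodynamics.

T_H = 244 °C → 244 + 273.15 = 517.15 K.
T_C = 33 °C → 33 + 273.15 = 306.15 K.
The upper bound on efficiency is η_max = 1 − T_C/T_H = 1 − 306.15/517.15 = 0.4080.
W_max = η_max · Q_H = 0.4080 × 2630 = 1070 J.

W_max ≈ 1070 J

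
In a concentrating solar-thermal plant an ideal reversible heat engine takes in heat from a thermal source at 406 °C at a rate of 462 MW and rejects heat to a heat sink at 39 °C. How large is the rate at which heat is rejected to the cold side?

T_H = 406 °C → 406 + 273.15 = 679.15 K.
T_C = 39 °C → 39 + 273.15 = 312.15 K.
Carnot efficiency: η = 1 − T_C/T_H = 1 − 312.15/679.15 = 0.5404.
For a reversible cycle Q_C/Q_H = T_C/T_H, so Q_C = 462 × 312.15/679.15 = 212 MW.

Q̇_C ≈ 212 MW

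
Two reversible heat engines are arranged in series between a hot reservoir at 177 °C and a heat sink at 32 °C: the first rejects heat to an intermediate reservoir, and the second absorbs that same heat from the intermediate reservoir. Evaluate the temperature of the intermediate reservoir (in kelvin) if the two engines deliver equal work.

T_m ≈ 377.6 K

T_H = 177 °C → 177 + 273.15 = 450.15 K.
T_C = 32 °C → 32 + 273.15 = 305.15 K.
For reversible stages Q_m = Q_H·(T_m/T_H). Setting W₁ = Q_H(1 − T_m/T_H) equal to W₂ = Q_m(1 − T_C/T_m) = Q_H·(T_m − T_C)/T_H gives T_H − T_m = T_m − T_C, so T_m = (T_H + T_C)/2 = (450.15 + 305.15)/2 = 377.6 K.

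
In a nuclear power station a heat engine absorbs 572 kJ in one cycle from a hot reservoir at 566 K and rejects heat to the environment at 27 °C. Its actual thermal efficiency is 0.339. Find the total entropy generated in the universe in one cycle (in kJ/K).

ΔS_univ ≈ 0.249 kJ/K

T_C = 27 °C → 27 + 273.15 = 300.15 K.
W = η·Q_H = 0.339 × 572 = 193.9 kJ, so Q_C = Q_H − W = 378.1 kJ.
Reservoir entropy changes: ΔS_H = −Q_H/T_H = −572/566.00 = -1.011 kJ/K and ΔS_C = +Q_C/T_C = 378.1/300.15 = 1.260 kJ/K.
ΔS_univ = −Q_H/T_H + Q_C/T_C = 0.249 kJ/K (> 0, since η = 0.339 < η_Carnot = 0.470).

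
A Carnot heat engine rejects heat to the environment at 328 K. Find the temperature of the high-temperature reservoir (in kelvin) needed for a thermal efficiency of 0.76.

T_H ≈ 1370 K

From η = 1 − T_C/T_H, solving for T_H gives T_H = T_C/(1 − η) = 328.00/(1 − 0.76) = 1370 K.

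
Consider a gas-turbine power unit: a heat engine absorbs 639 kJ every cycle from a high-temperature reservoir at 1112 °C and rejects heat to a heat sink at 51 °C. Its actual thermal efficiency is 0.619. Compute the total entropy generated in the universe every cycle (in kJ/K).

T_H = 1112 °C → 1112 + 273.15 = 1385.15 K.
T_C = 51 °C → 51 + 273.15 = 324.15 K.
W = η·Q_H = 0.619 × 639 = 395.5 kJ, so Q_C = Q_H − W = 243.5 kJ.
The hot reservoir loses entropy Q_H/T_H = 639/1385.15 = 0.4613 kJ/K; the cold reservoir gains Q_C/T_C = 243.5/324.15 = 0.7511 kJ/K.
ΔS_univ = −Q_H/T_H + Q_C/T_C = 0.290 kJ/K (> 0, since η = 0.619 < η_Carnot = 0.766).

ΔS_univ ≈ 0.290 kJ/K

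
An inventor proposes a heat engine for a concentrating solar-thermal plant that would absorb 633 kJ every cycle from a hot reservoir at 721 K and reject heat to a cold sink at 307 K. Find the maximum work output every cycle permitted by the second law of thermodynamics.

By the Carnot theorem, η_max = 1 − T_C/T_H = 1 − 307.00/721.00 = 0.5742.
W_max = η_max · Q_H = 0.5742 × 633 = 363 kJ.

W_max ≈ 363 kJ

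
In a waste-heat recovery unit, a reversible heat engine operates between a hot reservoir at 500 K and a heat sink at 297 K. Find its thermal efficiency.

The Carnot efficiency is η = 1 − T_C/T_H = 1 − 297.00/500.00 = 0.4060.

η ≈ 0.4060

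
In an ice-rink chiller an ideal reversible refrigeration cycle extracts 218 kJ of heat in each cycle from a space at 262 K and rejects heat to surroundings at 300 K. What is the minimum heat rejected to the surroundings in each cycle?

Q_H ≈ 249.6 kJ

For a reversible cycle Q_H/Q_C = T_H/T_C, so Q_H = Q_C·T_H/T_C = 218 × 300.00/262.00 = 249.6 kJ.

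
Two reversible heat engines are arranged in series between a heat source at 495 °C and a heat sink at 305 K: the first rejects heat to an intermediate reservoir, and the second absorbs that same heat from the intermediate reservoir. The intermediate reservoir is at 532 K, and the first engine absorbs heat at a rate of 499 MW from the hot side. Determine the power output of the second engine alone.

T_H = 495 °C → 495 + 273.15 = 768.15 K.
Heat entering the second stage: Q_m = Q_H·(T_m/T_H) = 499 × 532.00/768.15 = 345.6 MW.
Second-stage efficiency η₂ = 1 − T_C/T_m = 1 − 305.00/532.00 = 0.4267, so W₂ = η₂·Q_m = 147.5 MW.

Ẇ₂ ≈ 147.5 MW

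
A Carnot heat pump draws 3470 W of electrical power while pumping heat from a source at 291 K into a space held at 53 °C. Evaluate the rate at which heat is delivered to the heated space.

Q̇_H ≈ 32200 W

T_H = 53 °C → 53 + 273.15 = 326.15 K.
COP_HP = T_H/(T_H − T_C) = 326.15/35.15 = 9.2788.
Q_H = COP_HP · W = 9.2788 × 3470 = 32200 W.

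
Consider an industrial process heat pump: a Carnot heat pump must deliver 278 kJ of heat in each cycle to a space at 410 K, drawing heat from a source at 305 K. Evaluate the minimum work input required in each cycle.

W_in ≈ 71.2 kJ

The Carnot heat-pump COP is COP_HP = T_H/(T_H − T_C) = 410.00/105.00 = 3.9048.
W = Q_H/COP_HP = 278/3.9048 = 71.2 kJ.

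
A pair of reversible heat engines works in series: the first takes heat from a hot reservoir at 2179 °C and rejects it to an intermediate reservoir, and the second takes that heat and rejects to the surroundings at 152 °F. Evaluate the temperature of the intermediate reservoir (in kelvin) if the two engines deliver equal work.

T_m ≈ 1400 K

T_H = 2179 °C → 2179 + 273.15 = 2452.15 K.
T_C = 152 °F → (152 − 32) × 5/9 = 66.67 °C = 339.82 K.
For reversible stages Q_m = Q_H·(T_m/T_H). Setting W₁ = Q_H(1 − T_m/T_H) equal to W₂ = Q_m(1 − T_C/T_m) = Q_H·(T_m − T_C)/T_H gives T_H − T_m = T_m − T_C, so T_m = (T_H + T_C)/2 = (2452.15 + 339.82)/2 = 1400 K.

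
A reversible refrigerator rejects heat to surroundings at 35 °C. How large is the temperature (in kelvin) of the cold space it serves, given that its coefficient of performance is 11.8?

T_H = 35 °C → 35 + 273.15 = 308.15 K.
COP_R = T_C/(T_H − T_C) ⇒ T_C = T_H·COP_R/(1 + COP_R) = 308.15 × 11.8/(1 + 11.8) = 284 K.

T_C ≈ 284 K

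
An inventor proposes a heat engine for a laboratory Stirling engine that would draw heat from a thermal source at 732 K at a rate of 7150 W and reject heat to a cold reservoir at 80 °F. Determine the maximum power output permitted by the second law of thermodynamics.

Ẇ_max ≈ 4221 W

T_C = 80 °F → (80 − 32) × 5/9 = 26.67 °C = 299.82 K.
By the Carnot theorem, η_max = 1 − T_C/T_H = 1 − 299.82/732.00 = 0.5904.
W_max = η_max · Q_H = 0.5904 × 7150 = 4221 W.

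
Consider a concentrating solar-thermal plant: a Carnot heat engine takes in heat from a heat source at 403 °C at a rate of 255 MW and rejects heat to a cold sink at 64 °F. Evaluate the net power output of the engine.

T_H = 403 °C → 403 + 273.15 = 676.15 K.
T_C = 64 °F → (64 − 32) × 5/9 = 17.78 °C = 290.93 K.
For a reversible engine, η = 1 − T_C/T_H = 1 − 290.93/676.15 = 0.5697.
W = η·Q_H = 0.5697 × 255 = 145.3 MW.

Ẇ ≈ 145.3 MW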